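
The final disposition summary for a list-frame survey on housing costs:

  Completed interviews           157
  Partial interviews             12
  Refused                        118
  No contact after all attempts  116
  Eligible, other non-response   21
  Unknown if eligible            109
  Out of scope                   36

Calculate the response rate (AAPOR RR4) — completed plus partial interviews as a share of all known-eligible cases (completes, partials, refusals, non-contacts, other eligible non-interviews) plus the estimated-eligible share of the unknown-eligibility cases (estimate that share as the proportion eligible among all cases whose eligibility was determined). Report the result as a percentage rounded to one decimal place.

Numerator → 157 + 12 = 169
Determined eligible → 157 + 12 + 118 + 116 + 21 = 424
e = 424 / (424 + 36) = 424 / 460 = 0.9217
Estimated eligible among unknowns → 0.9217 × 109 = 100.47
Denominator → 424 + 100.47 = 524.47
RR4 = 169 / 524.47 = 0.3222

32.2%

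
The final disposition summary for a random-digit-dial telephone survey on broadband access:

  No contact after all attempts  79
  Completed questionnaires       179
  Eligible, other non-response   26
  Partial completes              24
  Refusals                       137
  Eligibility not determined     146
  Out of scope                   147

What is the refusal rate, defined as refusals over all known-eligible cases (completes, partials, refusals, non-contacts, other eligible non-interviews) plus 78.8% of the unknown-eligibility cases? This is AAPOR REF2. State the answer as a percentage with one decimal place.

Numerator = 137
Determined eligible = 179 + 24 + 137 + 79 + 26 = 445
e × U = 0.7880 × 146 = 115.05
Denominator = 445 + 115.05 = 560.05
REF2 = 137 / 560.05 = 0.2446

24.5%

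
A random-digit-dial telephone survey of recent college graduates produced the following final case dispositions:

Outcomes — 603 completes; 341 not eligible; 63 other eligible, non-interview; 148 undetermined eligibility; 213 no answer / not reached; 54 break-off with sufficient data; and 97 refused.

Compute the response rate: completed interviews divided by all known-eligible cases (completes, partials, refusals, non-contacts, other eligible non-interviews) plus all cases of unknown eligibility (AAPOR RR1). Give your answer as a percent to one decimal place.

51.2%

Top = 603
Denom = 603 + 54 + 97 + 213 + 63 + 148 = 1178
RR1 = 603 / 1178 = 0.5119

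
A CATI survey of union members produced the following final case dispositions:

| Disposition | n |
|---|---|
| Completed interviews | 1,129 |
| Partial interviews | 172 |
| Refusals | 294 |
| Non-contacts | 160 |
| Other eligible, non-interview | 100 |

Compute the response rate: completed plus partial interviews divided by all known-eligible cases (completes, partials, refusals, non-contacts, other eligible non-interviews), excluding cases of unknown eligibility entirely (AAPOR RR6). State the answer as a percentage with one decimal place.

70.1%

Top = 1129 + 172 = 1301
Denom = 1129 + 172 + 294 + 160 + 100 = 1855
RR6 = 1301 / 1855 = 0.7013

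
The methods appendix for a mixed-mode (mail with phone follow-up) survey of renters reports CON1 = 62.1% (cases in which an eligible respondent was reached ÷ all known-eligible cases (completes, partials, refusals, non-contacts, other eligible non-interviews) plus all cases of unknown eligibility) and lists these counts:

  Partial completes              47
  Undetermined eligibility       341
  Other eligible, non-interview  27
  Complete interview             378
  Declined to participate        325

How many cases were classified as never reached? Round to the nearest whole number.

Numerator = 378 + 47 + 325 + 27 = 777
CON1 = 777 / D = 0.621
D = 777 / 0.621 = 1251.2
Other denominator terms total 1118
never reached = 1251.2 − 1118 ≈ 133

133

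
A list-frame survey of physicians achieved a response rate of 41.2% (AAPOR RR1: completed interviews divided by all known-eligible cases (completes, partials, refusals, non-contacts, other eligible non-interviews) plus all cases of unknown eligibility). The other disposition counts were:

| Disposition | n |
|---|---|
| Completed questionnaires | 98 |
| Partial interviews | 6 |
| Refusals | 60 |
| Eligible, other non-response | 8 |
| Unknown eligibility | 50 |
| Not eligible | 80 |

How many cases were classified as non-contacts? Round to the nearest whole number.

16

RR1 = 98 / D = 0.412
D = 98 / 0.412 = 237.9
Rest of base = 222
non-contacts = 237.9 − 222 ≈ 16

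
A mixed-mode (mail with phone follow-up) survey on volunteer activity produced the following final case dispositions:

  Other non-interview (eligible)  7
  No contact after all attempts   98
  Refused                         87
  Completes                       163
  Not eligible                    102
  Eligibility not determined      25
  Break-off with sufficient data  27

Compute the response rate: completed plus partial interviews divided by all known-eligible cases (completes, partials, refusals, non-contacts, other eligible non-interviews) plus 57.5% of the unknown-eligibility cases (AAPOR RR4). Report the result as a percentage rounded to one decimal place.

Num: 163 + 27 = 190
Determined eligible: 163 + 27 + 87 + 98 + 7 = 382
Eligible share of unknowns: 0.5750 × 25 = 14.37
Denom: 382 + 14.37 = 396.37
RR4 = 190 / 396.37 = 0.4794

47.9%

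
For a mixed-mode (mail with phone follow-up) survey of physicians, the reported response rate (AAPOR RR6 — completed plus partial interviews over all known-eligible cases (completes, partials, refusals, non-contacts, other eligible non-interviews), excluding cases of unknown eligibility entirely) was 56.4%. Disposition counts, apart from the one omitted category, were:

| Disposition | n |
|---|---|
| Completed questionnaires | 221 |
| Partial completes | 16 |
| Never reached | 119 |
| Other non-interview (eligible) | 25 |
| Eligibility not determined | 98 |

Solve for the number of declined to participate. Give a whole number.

Num → 221 + 16 = 237
RR6 = 237 / D = 0.564
D = 237 / 0.564 = 420.2
Remaining denominator categories sum to 381
declined to participate = 420.2 − 381 ≈ 39

39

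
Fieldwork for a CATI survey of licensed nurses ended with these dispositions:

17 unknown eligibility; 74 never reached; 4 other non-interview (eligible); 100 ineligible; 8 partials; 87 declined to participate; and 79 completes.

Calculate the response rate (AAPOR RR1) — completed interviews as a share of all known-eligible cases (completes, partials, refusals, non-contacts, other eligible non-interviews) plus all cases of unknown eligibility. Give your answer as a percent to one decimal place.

29.4%

Num: 79
Denominator: 79 + 8 + 87 + 74 + 4 + 17 = 269
RR1 = 79 / 269 = 0.2937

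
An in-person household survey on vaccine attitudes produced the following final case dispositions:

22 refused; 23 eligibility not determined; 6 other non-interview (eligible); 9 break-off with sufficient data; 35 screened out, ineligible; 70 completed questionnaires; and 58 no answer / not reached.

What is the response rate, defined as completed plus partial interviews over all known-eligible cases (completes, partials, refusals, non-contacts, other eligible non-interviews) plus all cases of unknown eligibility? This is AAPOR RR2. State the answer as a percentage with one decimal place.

42.0%

Numerator: 70 + 9 = 79
Denominator: 70 + 9 + 22 + 58 + 6 + 23 = 188
RR2 = 79 / 188 = 0.4202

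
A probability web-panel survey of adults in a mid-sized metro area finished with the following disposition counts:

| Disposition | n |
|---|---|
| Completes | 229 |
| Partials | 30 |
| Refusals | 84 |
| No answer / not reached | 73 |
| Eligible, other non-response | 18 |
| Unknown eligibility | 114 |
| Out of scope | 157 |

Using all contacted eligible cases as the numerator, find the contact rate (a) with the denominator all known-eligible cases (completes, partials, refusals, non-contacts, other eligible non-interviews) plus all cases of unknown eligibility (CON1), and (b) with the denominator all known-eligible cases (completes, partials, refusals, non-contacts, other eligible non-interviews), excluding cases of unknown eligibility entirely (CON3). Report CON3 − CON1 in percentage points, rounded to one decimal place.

17.3

Num = 229 + 30 + 84 + 18 = 361
Base = 229 + 30 + 84 + 73 + 18 + 114 = 548
CON1 = 361 / 548 = 0.6588
Base = 229 + 30 + 84 + 73 + 18 = 434
CON3 = 361 / 434 = 0.8318
Difference = 83.18 − 65.88 = 17.30 percentage points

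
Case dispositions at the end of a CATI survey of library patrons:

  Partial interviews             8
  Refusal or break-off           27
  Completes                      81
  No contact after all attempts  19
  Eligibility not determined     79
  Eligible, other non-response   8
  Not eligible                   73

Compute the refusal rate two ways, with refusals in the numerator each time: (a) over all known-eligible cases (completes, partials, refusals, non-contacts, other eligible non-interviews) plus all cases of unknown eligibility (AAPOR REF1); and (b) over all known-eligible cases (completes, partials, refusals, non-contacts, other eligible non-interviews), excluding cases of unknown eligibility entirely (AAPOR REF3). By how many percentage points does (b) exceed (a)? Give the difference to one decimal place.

6.7

Numerator = 27
Denom = 81 + 8 + 27 + 19 + 8 + 79 = 222
REF1 = 27 / 222 = 0.1216
Denom = 81 + 8 + 27 + 19 + 8 = 143
REF3 = 27 / 143 = 0.1888
Difference = 18.88 − 12.16 = 6.72 percentage points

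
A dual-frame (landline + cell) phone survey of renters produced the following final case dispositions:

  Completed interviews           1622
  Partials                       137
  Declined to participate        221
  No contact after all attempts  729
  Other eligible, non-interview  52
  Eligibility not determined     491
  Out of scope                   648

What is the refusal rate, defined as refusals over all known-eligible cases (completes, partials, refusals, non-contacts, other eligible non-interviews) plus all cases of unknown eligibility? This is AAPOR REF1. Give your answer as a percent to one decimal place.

6.8%

Num: 221
Base: 1622 + 137 + 221 + 729 + 52 + 491 = 3252
REF1 = 221 / 3252 = 0.0680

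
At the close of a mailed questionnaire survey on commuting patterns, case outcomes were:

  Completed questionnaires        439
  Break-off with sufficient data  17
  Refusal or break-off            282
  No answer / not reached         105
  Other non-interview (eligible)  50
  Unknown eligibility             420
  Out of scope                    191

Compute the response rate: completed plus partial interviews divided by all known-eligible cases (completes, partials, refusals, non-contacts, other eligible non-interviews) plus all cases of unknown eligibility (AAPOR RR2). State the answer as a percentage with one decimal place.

Numerator → 439 + 17 = 456
Denominator → 439 + 17 + 282 + 105 + 50 + 420 = 1313
RR2 = 456 / 1313 = 0.3473

34.7%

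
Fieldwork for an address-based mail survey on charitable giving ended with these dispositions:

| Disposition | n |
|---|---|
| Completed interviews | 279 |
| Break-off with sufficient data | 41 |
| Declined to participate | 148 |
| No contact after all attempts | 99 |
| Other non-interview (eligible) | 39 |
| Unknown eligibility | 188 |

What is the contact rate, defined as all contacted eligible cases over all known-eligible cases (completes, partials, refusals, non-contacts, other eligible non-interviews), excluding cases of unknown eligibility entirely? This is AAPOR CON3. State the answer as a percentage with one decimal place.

Top = 279 + 41 + 148 + 39 = 507
Denom = 279 + 41 + 148 + 99 + 39 = 606
CON3 = 507 / 606 = 0.8366

83.7%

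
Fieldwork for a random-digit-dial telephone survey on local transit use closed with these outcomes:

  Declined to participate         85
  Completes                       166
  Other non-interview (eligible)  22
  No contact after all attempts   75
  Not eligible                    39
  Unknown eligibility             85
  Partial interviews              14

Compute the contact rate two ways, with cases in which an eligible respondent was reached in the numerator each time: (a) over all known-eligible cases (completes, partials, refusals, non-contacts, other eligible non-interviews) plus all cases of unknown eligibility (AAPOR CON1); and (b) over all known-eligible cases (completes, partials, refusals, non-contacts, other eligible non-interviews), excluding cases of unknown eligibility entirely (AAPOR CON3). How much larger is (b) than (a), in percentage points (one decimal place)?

15.1

Top: 166 + 14 + 85 + 22 = 287
Denom: 166 + 14 + 85 + 75 + 22 + 85 = 447
CON1 = 287 / 447 = 0.6421
Denom: 166 + 14 + 85 + 75 + 22 = 362
CON3 = 287 / 362 = 0.7928
Difference = 79.28 − 64.21 = 15.07 percentage points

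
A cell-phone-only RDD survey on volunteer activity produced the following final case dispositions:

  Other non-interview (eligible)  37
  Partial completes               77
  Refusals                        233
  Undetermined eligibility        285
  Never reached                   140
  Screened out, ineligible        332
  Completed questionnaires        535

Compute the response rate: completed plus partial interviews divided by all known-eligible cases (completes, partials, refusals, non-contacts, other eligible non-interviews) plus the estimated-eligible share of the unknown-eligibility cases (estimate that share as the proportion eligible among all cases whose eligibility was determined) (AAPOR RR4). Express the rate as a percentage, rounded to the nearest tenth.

49.5%

Numerator = 535 + 77 = 612
Eligible (known) = 535 + 77 + 233 + 140 + 37 = 1022
e = 1022 / (1022 + 332) = 1022 / 1354 = 0.7548
Eligible share of unknowns = 0.7548 × 285 = 215.12
Base = 1022 + 215.12 = 1237.12
RR4 = 612 / 1237.12 = 0.4947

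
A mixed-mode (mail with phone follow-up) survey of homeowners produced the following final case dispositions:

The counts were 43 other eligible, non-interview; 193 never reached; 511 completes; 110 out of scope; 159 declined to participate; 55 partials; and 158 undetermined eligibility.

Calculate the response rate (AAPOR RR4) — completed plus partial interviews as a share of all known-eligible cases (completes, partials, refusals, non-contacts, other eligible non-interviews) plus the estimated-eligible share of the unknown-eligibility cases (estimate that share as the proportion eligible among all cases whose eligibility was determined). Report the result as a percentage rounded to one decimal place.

51.3%

Numerator → 511 + 55 = 566
Known eligible → 511 + 55 + 159 + 193 + 43 = 961
e = 961 / (961 + 110) = 961 / 1071 = 0.8973
Eligible share of unknowns → 0.8973 × 158 = 141.77
Base → 961 + 141.77 = 1102.77
RR4 = 566 / 1102.77 = 0.5133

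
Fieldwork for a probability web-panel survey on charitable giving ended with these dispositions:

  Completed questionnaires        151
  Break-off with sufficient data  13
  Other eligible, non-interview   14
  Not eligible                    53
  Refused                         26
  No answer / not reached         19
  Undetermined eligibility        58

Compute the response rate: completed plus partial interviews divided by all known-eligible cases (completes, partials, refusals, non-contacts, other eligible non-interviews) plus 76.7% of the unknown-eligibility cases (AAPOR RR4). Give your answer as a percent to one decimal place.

Top → 151 + 13 = 164
Determined eligible → 151 + 13 + 26 + 19 + 14 = 223
e × U → 0.7670 × 58 = 44.49
Denom → 223 + 44.49 = 267.49
RR4 = 164 / 267.49 = 0.6131

61.3%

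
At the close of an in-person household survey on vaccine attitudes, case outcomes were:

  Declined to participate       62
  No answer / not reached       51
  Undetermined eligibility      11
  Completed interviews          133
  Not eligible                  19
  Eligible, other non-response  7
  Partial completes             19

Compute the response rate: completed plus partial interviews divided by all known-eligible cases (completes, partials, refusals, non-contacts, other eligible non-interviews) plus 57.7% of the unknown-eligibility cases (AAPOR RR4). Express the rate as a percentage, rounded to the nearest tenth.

Numerator → 133 + 19 = 152
Determined eligible → 133 + 19 + 62 + 51 + 7 = 272
Estimated eligible among unknowns → 0.5770 × 11 = 6.35
Denom → 272 + 6.35 = 278.35
RR4 = 152 / 278.35 = 0.5461

54.6%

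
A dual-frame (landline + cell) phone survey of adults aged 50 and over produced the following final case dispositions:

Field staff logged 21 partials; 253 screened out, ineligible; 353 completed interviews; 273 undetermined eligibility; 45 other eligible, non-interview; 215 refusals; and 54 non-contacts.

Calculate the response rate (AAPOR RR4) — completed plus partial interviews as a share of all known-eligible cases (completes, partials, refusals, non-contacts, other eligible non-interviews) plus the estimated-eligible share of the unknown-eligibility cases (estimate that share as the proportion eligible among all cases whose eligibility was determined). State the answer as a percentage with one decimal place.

Top → 353 + 21 = 374
Determined eligible → 353 + 21 + 215 + 54 + 45 = 688
e = 688 / (688 + 253) = 688 / 941 = 0.7311
Eligible share of unknowns → 0.7311 × 273 = 199.59
Base → 688 + 199.59 = 887.59
RR4 = 374 / 887.59 = 0.4214

42.1%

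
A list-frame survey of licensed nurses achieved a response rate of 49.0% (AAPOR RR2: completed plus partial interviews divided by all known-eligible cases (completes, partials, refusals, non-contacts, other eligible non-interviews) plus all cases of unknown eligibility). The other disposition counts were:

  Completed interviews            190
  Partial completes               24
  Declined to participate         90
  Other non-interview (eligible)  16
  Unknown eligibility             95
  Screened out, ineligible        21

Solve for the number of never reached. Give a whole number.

Numerator → 190 + 24 = 214
RR2 = 214 / D = 0.490
D = 214 / 0.490 = 436.7
Remaining denominator categories sum to 415
never reached = 436.7 − 415 ≈ 22

22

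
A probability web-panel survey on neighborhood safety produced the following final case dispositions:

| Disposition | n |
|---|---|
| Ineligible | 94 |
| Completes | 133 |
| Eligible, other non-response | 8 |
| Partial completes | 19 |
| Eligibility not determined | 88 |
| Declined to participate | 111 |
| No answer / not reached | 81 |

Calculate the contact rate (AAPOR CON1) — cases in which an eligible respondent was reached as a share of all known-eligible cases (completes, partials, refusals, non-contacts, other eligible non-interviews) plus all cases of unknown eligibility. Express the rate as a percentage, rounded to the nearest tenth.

Num → 133 + 19 + 111 + 8 = 271
Denom → 133 + 19 + 111 + 81 + 8 + 88 = 440
CON1 = 271 / 440 = 0.6159

61.6%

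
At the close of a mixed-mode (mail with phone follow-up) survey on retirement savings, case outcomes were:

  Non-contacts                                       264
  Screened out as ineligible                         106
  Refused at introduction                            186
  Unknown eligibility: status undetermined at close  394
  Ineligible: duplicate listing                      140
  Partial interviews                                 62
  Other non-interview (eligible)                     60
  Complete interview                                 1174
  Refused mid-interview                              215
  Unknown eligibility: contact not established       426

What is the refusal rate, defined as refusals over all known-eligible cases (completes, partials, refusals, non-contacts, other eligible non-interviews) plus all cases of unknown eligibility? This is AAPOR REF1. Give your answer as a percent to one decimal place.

14.4%

Refused = 186 + 215 = 401
Unknown if eligible = 426 + 394 = 820
Ineligible = 106 + 140 = 246
Top = 401
Base = 1174 + 62 + 401 + 264 + 60 + 820 = 2781
REF1 = 401 / 2781 = 0.1442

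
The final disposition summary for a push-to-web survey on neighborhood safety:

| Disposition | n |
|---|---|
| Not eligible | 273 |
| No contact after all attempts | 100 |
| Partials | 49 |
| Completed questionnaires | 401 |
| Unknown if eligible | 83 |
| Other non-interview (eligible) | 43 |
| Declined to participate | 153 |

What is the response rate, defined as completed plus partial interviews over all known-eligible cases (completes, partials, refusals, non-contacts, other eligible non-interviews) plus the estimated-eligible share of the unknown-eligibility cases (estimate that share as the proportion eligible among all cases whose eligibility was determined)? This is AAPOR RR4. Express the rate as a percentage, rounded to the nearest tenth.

55.8%

Top = 401 + 49 = 450
Known eligible = 401 + 49 + 153 + 100 + 43 = 746
e = 746 / (746 + 273) = 746 / 1019 = 0.7321
Eligible share of unknowns = 0.7321 × 83 = 60.76
Denominator = 746 + 60.76 = 806.76
RR4 = 450 / 806.76 = 0.5578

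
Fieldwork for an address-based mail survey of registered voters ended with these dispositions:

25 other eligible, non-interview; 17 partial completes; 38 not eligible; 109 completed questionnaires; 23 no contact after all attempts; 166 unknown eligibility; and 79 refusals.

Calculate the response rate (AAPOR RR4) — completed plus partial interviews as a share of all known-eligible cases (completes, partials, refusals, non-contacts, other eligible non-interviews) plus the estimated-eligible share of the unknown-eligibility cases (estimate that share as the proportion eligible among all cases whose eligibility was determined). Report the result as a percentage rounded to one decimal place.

31.7%

Numerator → 109 + 17 = 126
Eligible (known) → 109 + 17 + 79 + 23 + 25 = 253
e = 253 / (253 + 38) = 253 / 291 = 0.8694
e × U → 0.8694 × 166 = 144.32
Base → 253 + 144.32 = 397.32
RR4 = 126 / 397.32 = 0.3171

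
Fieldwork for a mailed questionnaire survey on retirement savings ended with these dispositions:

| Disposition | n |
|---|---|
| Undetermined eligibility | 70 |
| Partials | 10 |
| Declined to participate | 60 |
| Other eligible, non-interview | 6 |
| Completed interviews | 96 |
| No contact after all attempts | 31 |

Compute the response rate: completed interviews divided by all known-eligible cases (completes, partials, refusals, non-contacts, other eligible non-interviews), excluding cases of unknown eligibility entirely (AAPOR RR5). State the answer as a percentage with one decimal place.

47.3%

Num = 96
Denom = 96 + 10 + 60 + 31 + 6 = 203
RR5 = 96 / 203 = 0.4729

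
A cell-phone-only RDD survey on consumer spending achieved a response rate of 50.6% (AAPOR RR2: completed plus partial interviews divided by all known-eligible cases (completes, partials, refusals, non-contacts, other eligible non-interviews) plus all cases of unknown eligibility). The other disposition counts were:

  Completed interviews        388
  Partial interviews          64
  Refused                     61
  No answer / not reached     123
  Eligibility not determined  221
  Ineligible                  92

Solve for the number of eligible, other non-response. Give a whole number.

36

Top → 388 + 64 = 452
RR2 = 452 / D = 0.506
D = 452 / 0.506 = 893.3
Other denominator terms total 857
eligible, other non-response = 893.3 − 857 ≈ 36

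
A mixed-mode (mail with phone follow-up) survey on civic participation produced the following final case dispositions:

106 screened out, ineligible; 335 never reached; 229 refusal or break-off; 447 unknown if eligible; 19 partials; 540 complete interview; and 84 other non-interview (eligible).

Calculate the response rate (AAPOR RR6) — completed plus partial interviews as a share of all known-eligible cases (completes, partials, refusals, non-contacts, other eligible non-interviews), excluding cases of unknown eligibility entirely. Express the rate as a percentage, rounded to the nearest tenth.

46.3%

Top = 540 + 19 = 559
Base = 540 + 19 + 229 + 335 + 84 = 1207
RR6 = 559 / 1207 = 0.4631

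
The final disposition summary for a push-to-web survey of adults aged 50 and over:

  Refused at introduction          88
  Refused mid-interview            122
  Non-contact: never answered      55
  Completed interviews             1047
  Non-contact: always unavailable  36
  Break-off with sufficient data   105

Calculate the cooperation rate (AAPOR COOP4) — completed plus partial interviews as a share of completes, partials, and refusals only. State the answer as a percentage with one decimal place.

Refused = 88 + 122 = 210
No contact after all attempts = 55 + 36 = 91
Num → 1047 + 105 = 1152
Base → 1047 + 105 + 210 = 1362
COOP4 = 1152 / 1362 = 0.8458

84.6%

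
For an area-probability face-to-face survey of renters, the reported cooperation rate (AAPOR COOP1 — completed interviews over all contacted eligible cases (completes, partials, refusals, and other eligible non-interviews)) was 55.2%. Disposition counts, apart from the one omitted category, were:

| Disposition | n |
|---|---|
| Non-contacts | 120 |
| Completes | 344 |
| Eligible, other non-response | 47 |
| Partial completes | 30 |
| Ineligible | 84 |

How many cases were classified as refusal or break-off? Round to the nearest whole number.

COOP1 = 344 / D = 0.552
D = 344 / 0.552 = 623.2
Remaining denominator categories sum to 421
refusal or break-off = 623.2 − 421 ≈ 202

202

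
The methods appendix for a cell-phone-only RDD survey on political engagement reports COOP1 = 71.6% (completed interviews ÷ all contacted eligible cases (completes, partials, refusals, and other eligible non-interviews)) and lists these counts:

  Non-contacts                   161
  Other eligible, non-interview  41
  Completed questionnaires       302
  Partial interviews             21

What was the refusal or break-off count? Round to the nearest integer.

58

COOP1 = 302 / D = 0.716
D = 302 / 0.716 = 421.8
Rest of base = 364
refusal or break-off = 421.8 − 364 ≈ 58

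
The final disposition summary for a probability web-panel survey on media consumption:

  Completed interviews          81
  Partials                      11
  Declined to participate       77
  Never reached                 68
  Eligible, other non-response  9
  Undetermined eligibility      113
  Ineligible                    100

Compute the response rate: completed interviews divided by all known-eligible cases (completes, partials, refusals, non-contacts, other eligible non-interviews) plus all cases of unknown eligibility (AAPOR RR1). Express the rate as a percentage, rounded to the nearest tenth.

Top → 81
Base → 81 + 11 + 77 + 68 + 9 + 113 = 359
RR1 = 81 / 359 = 0.2256

22.6%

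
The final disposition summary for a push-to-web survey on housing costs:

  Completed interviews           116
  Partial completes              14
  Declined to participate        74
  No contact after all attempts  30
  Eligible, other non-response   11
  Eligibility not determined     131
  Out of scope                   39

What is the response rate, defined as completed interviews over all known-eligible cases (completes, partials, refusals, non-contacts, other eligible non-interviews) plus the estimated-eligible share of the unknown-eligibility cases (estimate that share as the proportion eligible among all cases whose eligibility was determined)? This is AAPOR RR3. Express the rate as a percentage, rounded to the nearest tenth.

Top: 116
Known eligible: 116 + 14 + 74 + 30 + 11 = 245
e = 245 / (245 + 39) = 245 / 284 = 0.8627
e × U: 0.8627 × 131 = 113.01
Denominator: 245 + 113.01 = 358.01
RR3 = 116 / 358.01 = 0.3240

32.4%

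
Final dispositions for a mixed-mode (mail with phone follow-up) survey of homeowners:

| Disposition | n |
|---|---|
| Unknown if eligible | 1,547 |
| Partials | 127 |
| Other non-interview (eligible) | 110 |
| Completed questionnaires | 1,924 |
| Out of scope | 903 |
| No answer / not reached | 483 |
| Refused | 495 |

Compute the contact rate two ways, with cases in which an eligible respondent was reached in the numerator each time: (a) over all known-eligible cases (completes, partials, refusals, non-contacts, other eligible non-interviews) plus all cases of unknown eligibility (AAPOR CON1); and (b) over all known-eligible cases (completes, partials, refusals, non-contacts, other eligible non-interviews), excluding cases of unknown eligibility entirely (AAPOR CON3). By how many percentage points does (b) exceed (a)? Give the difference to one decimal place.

27.9

Numerator → 1924 + 127 + 495 + 110 = 2656
Denom → 1924 + 127 + 495 + 483 + 110 + 1547 = 4686
CON1 = 2656 / 4686 = 0.5668
Denom → 1924 + 127 + 495 + 483 + 110 = 3139
CON3 = 2656 / 3139 = 0.8461
Difference = 84.61 − 56.68 = 27.93 percentage points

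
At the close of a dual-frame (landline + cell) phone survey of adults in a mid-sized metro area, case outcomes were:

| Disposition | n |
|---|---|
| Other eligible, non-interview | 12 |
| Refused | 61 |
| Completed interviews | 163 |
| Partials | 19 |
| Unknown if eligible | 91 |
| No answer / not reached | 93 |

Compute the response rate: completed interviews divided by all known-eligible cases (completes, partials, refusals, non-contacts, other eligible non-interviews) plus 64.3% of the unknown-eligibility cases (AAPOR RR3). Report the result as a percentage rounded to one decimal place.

Top: 163
Eligible (known): 163 + 19 + 61 + 93 + 12 = 348
Eligible share of unknowns: 0.6430 × 91 = 58.51
Denominator: 348 + 58.51 = 406.51
RR3 = 163 / 406.51 = 0.4010

40.1%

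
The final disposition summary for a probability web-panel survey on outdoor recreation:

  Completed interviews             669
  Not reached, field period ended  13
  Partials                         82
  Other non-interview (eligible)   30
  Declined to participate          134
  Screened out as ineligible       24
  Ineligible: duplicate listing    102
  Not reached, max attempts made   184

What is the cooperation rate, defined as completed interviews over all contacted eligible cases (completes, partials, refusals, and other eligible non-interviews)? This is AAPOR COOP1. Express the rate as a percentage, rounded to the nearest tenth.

73.1%

No contact after all attempts = 13 + 184 = 197
Screened out, ineligible = 24 + 102 = 126
Numerator: 669
Base: 669 + 82 + 134 + 30 = 915
COOP1 = 669 / 915 = 0.7311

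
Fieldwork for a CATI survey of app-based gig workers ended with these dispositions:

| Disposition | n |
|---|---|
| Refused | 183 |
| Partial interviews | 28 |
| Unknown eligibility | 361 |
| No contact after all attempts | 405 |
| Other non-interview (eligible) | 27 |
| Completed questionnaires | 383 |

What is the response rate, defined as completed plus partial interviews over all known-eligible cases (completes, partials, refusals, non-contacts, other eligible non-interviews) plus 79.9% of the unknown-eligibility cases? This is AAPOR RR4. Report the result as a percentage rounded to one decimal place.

Num = 383 + 28 = 411
Eligible (known) = 383 + 28 + 183 + 405 + 27 = 1026
e × U = 0.7990 × 361 = 288.44
Denom = 1026 + 288.44 = 1314.44
RR4 = 411 / 1314.44 = 0.3127

31.3%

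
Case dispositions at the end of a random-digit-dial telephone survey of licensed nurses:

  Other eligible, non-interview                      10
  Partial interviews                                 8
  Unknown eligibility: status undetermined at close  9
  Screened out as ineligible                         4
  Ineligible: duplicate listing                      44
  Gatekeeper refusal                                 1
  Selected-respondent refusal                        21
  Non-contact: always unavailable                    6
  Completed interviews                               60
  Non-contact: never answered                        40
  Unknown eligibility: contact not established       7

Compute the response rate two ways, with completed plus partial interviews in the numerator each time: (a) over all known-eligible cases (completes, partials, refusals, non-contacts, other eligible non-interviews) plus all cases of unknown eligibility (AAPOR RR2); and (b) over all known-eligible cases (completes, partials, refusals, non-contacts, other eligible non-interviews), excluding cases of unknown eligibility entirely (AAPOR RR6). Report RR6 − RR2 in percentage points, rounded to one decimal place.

4.6

Refusal or break-off = 1 + 21 = 22
No contact after all attempts = 40 + 6 = 46
Undetermined eligibility = 7 + 9 = 16
Not eligible = 4 + 44 = 48
Top: 60 + 8 = 68
Denominator: 60 + 8 + 22 + 46 + 10 + 16 = 162
RR2 = 68 / 162 = 0.4198
Denominator: 60 + 8 + 22 + 46 + 10 = 146
RR6 = 68 / 146 = 0.4658
Difference = 46.58 − 41.98 = 4.60 percentage points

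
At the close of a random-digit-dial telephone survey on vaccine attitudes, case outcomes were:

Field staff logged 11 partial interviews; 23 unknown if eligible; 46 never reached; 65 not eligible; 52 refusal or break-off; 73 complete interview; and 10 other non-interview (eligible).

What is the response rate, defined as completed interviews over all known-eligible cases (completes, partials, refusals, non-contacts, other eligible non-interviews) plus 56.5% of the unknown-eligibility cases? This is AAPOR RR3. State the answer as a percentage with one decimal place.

35.6%

Num = 73
Determined eligible = 73 + 11 + 52 + 46 + 10 = 192
Eligible share of unknowns = 0.5650 × 23 = 12.99
Denom = 192 + 12.99 = 204.99
RR3 = 73 / 204.99 = 0.3561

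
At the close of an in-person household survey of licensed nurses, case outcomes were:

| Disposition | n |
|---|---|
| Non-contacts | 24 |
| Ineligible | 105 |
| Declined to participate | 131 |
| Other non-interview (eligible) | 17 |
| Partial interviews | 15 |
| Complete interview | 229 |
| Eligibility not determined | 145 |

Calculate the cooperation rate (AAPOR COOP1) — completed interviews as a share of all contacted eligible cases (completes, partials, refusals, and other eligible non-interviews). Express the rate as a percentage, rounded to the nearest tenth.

Top: 229
Base: 229 + 15 + 131 + 17 = 392
COOP1 = 229 / 392 = 0.5842

58.4%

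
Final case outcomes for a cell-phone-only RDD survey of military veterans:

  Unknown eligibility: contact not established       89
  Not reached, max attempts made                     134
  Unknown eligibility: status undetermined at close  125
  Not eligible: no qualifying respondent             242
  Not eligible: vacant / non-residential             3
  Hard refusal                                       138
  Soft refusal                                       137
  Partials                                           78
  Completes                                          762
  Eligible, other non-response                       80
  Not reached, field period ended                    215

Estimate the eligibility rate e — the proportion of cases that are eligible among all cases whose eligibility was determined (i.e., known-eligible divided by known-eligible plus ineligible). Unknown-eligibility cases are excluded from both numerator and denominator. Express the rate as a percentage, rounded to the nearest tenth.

86.3%

Refusal or break-off = 138 + 137 = 275
No contact after all attempts = 215 + 134 = 349
Unknown if eligible = 89 + 125 = 214
Out of scope = 242 + 3 = 245
Determined eligible → 762 + 78 + 275 + 349 + 80 = 1544
e = 1544 / (1544 + 245) = 1544 / 1789 = 0.8631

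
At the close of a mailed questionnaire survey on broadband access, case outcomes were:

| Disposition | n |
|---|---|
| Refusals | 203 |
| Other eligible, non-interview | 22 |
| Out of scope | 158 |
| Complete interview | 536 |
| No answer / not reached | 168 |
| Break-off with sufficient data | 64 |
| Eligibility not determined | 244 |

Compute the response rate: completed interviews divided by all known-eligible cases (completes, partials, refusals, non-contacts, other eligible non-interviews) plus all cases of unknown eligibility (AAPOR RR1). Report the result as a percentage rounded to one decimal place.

43.3%

Num → 536
Denom → 536 + 64 + 203 + 168 + 22 + 244 = 1237
RR1 = 536 / 1237 = 0.4333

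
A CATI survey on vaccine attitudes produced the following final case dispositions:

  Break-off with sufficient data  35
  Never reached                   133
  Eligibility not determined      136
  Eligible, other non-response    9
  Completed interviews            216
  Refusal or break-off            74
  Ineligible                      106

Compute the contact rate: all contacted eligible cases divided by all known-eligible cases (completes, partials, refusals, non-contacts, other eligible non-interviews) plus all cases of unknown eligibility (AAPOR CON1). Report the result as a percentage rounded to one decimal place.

55.4%

Numerator: 216 + 35 + 74 + 9 = 334
Denom: 216 + 35 + 74 + 133 + 9 + 136 = 603
CON1 = 334 / 603 = 0.5539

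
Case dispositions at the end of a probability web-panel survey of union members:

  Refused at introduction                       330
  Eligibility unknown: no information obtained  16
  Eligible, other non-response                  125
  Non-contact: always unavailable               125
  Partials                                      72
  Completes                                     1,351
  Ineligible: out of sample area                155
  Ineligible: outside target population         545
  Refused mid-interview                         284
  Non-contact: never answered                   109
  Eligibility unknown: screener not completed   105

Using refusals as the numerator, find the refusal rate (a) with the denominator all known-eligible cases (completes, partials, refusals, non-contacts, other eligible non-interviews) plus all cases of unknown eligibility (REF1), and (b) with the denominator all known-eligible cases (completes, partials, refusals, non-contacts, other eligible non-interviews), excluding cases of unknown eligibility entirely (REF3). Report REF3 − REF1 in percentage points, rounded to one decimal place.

1.2

Refusals = 330 + 284 = 614
Never reached = 109 + 125 = 234
Eligibility not determined = 105 + 16 = 121
Not eligible = 545 + 155 = 700
Num = 614
Denom = 1351 + 72 + 614 + 234 + 125 + 121 = 2517
REF1 = 614 / 2517 = 0.2439
Denom = 1351 + 72 + 614 + 234 + 125 = 2396
REF3 = 614 / 2396 = 0.2563
Difference = 25.63 − 24.39 = 1.24 percentage points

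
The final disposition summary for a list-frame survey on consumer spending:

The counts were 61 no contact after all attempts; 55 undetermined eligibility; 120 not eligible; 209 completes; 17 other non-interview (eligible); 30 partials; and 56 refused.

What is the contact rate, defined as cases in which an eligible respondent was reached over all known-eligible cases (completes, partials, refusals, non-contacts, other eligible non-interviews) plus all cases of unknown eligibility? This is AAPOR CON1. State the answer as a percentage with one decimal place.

72.9%

Top = 209 + 30 + 56 + 17 = 312
Base = 209 + 30 + 56 + 61 + 17 + 55 = 428
CON1 = 312 / 428 = 0.7290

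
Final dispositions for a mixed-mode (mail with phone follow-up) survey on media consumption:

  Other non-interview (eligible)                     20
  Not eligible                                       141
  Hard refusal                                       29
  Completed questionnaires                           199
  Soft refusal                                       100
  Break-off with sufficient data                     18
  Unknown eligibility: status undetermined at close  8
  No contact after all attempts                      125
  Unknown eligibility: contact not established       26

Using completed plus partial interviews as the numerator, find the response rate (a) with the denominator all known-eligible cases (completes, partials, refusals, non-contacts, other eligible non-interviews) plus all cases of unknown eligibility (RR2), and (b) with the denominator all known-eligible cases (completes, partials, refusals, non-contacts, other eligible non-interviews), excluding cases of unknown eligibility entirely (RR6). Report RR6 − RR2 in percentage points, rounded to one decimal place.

2.9

Refusals = 29 + 100 = 129
Unknown if eligible = 26 + 8 = 34
Top → 199 + 18 = 217
Denom → 199 + 18 + 129 + 125 + 20 + 34 = 525
RR2 = 217 / 525 = 0.4133
Denom → 199 + 18 + 129 + 125 + 20 = 491
RR6 = 217 / 491 = 0.4420
Difference = 44.20 − 41.33 = 2.87 percentage points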